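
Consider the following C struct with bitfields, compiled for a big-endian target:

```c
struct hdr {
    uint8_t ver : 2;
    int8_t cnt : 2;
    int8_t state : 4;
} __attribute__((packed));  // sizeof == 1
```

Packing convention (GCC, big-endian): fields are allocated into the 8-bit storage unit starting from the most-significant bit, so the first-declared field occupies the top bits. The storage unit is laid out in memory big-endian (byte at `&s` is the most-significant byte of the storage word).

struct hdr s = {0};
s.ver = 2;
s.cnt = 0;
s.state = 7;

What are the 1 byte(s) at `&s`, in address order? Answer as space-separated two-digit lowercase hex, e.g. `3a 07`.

87

ver:2 = 2 → 0x2 << 6 → word 0x80
cnt:2 = 0 → 0x0 << 4 → word 0x80
state:4 = 7 → 0x7 << 0 → word 0x87
word = 0x87 → big-endian bytes:
  [0]=0x87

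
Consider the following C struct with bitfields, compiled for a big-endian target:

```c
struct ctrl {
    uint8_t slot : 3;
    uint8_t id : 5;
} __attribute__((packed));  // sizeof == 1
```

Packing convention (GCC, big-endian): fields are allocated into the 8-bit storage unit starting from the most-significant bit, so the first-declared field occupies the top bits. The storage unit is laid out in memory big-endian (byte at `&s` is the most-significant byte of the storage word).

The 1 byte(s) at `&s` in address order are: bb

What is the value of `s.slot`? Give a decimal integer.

[0]=0xbb (big-endian) → word 0xbb
slot:3 @ bit 5 → (0xbb>>5)&0x7 = 0x5  ←
id:5 @ bit 0 → (0xbb>>0)&0x1f = 0x1b

5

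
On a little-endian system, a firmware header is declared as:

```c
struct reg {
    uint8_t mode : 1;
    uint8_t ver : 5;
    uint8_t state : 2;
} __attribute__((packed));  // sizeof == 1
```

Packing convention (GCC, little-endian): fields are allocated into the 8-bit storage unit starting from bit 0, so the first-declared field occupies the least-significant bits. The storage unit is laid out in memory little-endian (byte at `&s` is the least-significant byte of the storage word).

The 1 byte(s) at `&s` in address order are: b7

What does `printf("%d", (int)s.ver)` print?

[0]=0xb7 (little-endian) → word 0xb7
mode [0+:1] = (word>>0) & 0x1 = 1
ver [1+:5] = (word>>1) & 0x1f = 27  ←
state [6+:2] = (word>>6) & 0x3 = 2

27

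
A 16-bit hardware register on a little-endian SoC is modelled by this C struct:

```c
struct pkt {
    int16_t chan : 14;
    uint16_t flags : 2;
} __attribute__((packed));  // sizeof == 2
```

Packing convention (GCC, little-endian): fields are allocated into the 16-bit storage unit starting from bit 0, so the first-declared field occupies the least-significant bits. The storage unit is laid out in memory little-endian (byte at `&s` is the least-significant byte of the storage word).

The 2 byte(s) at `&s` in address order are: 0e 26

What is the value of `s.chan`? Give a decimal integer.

-6642

[0]=0x0e [1]=0x26 (little-endian) → word 0x260e
chan:14 @ bit 0 → (0x260e>>0)&0x3fff = 0x260e  ←
flags:2 @ bit 14 → (0x260e>>14)&0x3 = 0x0
chan signed 14b, MSB=1: 9742 - 16384 = -6642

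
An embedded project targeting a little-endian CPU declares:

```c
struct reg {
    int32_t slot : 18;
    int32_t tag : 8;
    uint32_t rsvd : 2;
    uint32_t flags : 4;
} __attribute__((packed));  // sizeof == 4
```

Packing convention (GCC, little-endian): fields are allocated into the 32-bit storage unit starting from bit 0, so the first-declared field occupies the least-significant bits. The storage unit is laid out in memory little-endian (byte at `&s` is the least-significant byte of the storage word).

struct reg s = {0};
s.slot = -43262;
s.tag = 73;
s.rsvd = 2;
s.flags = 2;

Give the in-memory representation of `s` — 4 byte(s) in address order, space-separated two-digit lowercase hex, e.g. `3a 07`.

[0+:18] slot=-43262 & 0x3ffff = 0x35702; word=0x00035702
[18+:8] tag=73 & 0xff = 0x49; word=0x01275702
[26+:2] rsvd=2 & 0x3 = 0x2; word=0x09275702
[28+:4] flags=2 & 0xf = 0x2; word=0x29275702
word = 0x29275702 → little-endian bytes:
  [0]=0x02  [1]=0x57  [2]=0x27  [3]=0x29

02 57 27 29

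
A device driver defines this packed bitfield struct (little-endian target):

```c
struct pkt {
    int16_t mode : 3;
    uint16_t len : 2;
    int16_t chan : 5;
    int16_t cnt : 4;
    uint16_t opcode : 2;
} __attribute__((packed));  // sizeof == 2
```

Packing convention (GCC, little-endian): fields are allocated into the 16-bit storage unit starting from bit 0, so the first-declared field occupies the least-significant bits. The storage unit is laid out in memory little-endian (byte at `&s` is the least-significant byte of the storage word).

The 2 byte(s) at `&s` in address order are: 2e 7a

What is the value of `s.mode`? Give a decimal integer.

-2

[0]=0x2e [1]=0x7a (little-endian) → word 0x7a2e
mode [0+:3] = (word>>0) & 0x7 = 6  ←
len [3+:2] = (word>>3) & 0x3 = 1
chan [5+:5] = (word>>5) & 0x1f = 17
cnt [10+:4] = (word>>10) & 0xf = 14
opcode [14+:2] = (word>>14) & 0x3 = 1
mode signed 3b, MSB=1: 6 - 8 = -2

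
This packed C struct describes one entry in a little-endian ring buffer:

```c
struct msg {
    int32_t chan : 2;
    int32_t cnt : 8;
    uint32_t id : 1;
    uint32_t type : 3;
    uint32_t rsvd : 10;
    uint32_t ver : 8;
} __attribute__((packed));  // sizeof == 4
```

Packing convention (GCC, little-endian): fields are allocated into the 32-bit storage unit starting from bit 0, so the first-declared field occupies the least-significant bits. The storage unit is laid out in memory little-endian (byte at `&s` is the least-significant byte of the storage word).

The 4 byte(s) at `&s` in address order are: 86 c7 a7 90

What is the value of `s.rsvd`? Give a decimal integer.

671

[0]=0x86 [1]=0xc7 [2]=0xa7 [3]=0x90 (little-endian) → word 0x90a7c786
chan [0+:2] = (word>>0) & 0x3 = 2
cnt [2+:8] = (word>>2) & 0xff = 225
id [10+:1] = (word>>10) & 0x1 = 1
type [11+:3] = (word>>11) & 0x7 = 0
rsvd [14+:10] = (word>>14) & 0x3ff = 671  ←
ver [24+:8] = (word>>24) & 0xff = 144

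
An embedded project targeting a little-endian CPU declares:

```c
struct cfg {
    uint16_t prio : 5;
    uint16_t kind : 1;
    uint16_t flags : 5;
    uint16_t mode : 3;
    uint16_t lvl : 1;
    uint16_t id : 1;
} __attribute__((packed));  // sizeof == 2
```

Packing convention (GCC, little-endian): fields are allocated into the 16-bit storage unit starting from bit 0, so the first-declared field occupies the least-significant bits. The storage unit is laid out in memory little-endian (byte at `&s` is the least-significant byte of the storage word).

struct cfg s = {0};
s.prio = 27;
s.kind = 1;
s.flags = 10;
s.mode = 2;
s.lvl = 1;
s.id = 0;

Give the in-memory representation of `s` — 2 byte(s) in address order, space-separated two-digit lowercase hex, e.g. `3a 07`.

bb 52

prio (5b) val=27 bits=0x1b at bit 0: 0x001b
kind (1b) val=1 bits=0x1 at bit 5: 0x003b
flags (5b) val=10 bits=0xa at bit 6: 0x02bb
mode (3b) val=2 bits=0x2 at bit 11: 0x12bb
lvl (1b) val=1 bits=0x1 at bit 14: 0x52bb
id (1b) val=0 bits=0x0 at bit 15: 0x52bb
word = 0x52bb → little-endian bytes:
  [0]=0xbb  [1]=0x52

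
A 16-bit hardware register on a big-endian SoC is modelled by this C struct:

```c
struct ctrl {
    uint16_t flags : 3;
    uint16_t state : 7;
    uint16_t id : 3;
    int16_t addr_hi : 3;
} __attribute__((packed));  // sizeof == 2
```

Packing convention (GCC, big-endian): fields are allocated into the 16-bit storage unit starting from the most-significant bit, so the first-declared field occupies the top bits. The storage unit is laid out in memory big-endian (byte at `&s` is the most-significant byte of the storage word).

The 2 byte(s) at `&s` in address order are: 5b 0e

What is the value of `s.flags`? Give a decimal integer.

[0]=0x5b [1]=0x0e (big-endian) → word 0x5b0e
flags:3 @ bit 13 → (0x5b0e>>13)&0x7 = 0x2  ←
state:7 @ bit 6 → (0x5b0e>>6)&0x7f = 0x6c
id:3 @ bit 3 → (0x5b0e>>3)&0x7 = 0x1
addr_hi:3 @ bit 0 → (0x5b0e>>0)&0x7 = 0x6

2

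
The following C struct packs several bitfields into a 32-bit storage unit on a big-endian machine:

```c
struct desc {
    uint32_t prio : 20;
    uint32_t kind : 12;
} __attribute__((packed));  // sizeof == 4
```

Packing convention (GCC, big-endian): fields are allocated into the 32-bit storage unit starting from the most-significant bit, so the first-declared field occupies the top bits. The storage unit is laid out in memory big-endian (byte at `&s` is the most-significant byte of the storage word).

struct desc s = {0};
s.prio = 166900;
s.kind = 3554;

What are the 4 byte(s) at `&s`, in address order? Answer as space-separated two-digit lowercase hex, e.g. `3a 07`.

28 bf 4d e2

prio (20b) val=166900 bits=0x28bf4 at bit 12: 0x28bf4000
kind (12b) val=3554 bits=0xde2 at bit 0: 0x28bf4de2
word = 0x28bf4de2 → big-endian bytes:
  [0]=0x28  [1]=0xbf  [2]=0x4d  [3]=0xe2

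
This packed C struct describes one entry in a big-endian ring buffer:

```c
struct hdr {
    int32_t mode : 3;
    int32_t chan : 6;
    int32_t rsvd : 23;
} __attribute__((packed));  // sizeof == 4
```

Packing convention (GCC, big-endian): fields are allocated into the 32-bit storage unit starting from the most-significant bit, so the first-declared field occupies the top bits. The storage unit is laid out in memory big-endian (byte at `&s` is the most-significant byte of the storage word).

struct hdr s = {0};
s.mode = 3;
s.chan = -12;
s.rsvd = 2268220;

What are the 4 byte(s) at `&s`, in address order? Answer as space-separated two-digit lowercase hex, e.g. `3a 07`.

7a 22 9c 3c

mode:3 = 3 → 0x3 << 29 → word 0x60000000
chan:6 = -12 → 0x34 << 23 → word 0x7a000000
rsvd:23 = 2268220 → 0x229c3c << 0 → word 0x7a229c3c
word = 0x7a229c3c → big-endian bytes:
  [0]=0x7a  [1]=0x22  [2]=0x9c  [3]=0x3c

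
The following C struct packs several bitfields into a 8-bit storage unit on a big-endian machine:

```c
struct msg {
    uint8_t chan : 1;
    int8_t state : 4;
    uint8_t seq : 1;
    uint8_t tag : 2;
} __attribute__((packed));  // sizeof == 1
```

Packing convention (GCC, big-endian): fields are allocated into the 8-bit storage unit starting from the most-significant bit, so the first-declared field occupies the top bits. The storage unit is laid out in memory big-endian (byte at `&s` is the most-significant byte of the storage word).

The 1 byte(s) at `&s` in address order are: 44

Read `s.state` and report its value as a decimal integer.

[0]=0x44 (big-endian) → word 0x44
chan [7+:1] = (word>>7) & 0x1 = 0
state [3+:4] = (word>>3) & 0xf = 8  ←
seq [2+:1] = (word>>2) & 0x1 = 1
tag [0+:2] = (word>>0) & 0x3 = 0
state signed 4b, MSB=1: 8 - 16 = -8

-8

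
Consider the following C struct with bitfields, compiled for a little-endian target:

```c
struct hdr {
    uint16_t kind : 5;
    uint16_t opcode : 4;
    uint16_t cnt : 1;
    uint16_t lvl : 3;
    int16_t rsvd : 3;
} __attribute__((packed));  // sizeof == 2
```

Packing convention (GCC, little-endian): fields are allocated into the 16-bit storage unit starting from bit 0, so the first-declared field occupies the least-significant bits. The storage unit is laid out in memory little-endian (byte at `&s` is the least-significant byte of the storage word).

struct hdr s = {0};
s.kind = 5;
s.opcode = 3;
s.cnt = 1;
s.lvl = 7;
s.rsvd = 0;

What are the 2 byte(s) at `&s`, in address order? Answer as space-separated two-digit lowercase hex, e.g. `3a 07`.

kind:5 = 5 → 0x5 << 0 → word 0x0005
opcode:4 = 3 → 0x3 << 5 → word 0x0065
cnt:1 = 1 → 0x1 << 9 → word 0x0265
lvl:3 = 7 → 0x7 << 10 → word 0x1e65
rsvd:3 = 0 → 0x0 << 13 → word 0x1e65
word = 0x1e65 → little-endian bytes:
  [0]=0x65  [1]=0x1e

65 1e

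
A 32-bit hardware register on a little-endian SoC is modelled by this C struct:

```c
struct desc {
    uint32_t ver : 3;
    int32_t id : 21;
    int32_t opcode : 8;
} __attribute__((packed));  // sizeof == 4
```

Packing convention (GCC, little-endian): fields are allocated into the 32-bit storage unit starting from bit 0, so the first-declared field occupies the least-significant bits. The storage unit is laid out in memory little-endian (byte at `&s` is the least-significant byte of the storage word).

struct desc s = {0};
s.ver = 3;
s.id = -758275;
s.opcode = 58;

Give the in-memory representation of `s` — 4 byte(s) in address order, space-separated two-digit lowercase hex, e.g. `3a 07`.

ver:3 = 3 → 0x3 << 0 → word 0x00000003
id:21 = -758275 → 0x146dfd << 3 → word 0x00a36feb
opcode:8 = 58 → 0x3a << 24 → word 0x3aa36feb
word = 0x3aa36feb → little-endian bytes:
  [0]=0xeb  [1]=0x6f  [2]=0xa3  [3]=0x3a

eb 6f a3 3a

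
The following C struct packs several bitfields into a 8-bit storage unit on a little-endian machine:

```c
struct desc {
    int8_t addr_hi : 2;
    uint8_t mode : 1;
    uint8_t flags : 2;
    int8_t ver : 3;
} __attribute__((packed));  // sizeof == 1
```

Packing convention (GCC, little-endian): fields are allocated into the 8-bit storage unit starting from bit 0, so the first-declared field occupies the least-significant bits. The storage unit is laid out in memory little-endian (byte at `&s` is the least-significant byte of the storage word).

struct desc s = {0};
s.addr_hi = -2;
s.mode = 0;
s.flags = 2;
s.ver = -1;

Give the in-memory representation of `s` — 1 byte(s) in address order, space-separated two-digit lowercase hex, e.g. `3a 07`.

f2

addr_hi (2b) val=-2 bits=0x2 at bit 0: 0x02
mode (1b) val=0 bits=0x0 at bit 2: 0x02
flags (2b) val=2 bits=0x2 at bit 3: 0x12
ver (3b) val=-1 bits=0x7 at bit 5: 0xf2
word = 0xf2 → little-endian bytes:
  [0]=0xf2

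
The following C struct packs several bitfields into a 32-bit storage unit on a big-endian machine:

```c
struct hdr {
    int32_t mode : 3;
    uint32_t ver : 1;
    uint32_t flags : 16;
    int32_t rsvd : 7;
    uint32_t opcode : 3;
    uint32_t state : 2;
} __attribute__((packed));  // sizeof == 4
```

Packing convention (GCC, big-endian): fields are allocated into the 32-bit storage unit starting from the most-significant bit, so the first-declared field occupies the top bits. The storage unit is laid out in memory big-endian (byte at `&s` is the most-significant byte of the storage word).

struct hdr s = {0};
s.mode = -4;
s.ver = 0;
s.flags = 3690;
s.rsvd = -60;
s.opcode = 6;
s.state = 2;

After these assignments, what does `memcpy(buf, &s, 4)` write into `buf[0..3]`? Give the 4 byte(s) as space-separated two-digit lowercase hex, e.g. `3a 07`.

80 e6 a8 9a

[29+:3] mode=-4 & 0x7 = 0x4; word=0x80000000
[28+:1] ver=0 & 0x1 = 0x0; word=0x80000000
[12+:16] flags=3690 & 0xffff = 0xe6a; word=0x80e6a000
[5+:7] rsvd=-60 & 0x7f = 0x44; word=0x80e6a880
[2+:3] opcode=6 & 0x7 = 0x6; word=0x80e6a898
[0+:2] state=2 & 0x3 = 0x2; word=0x80e6a89a
word = 0x80e6a89a → big-endian bytes:
  [0]=0x80  [1]=0xe6  [2]=0xa8  [3]=0x9a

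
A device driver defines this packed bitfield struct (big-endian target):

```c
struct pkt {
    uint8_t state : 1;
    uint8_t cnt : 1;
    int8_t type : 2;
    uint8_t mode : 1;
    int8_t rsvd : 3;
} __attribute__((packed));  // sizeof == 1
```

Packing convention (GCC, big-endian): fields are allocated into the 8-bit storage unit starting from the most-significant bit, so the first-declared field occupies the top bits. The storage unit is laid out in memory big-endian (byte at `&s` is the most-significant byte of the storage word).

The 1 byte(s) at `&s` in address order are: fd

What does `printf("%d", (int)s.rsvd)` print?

-3

[0]=0xfd (big-endian) → word 0xfd
state:1 @ bit 7 → (0xfd>>7)&0x1 = 0x1
cnt:1 @ bit 6 → (0xfd>>6)&0x1 = 0x1
type:2 @ bit 4 → (0xfd>>4)&0x3 = 0x3
mode:1 @ bit 3 → (0xfd>>3)&0x1 = 0x1
rsvd:3 @ bit 0 → (0xfd>>0)&0x7 = 0x5  ←
rsvd signed 3b, MSB=1: 5 - 8 = -3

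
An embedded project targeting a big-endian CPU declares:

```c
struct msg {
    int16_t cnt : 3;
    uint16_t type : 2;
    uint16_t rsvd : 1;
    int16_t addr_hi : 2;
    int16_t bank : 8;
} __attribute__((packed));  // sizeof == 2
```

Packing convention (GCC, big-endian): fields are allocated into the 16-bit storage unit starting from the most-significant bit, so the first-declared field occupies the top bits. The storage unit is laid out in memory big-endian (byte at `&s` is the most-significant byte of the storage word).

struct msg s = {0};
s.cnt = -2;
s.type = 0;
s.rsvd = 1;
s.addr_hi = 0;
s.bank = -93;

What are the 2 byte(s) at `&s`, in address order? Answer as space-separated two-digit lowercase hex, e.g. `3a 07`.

[13+:3] cnt=-2 & 0x7 = 0x6; word=0xc000
[11+:2] type=0 & 0x3 = 0x0; word=0xc000
[10+:1] rsvd=1 & 0x1 = 0x1; word=0xc400
[8+:2] addr_hi=0 & 0x3 = 0x0; word=0xc400
[0+:8] bank=-93 & 0xff = 0xa3; word=0xc4a3
word = 0xc4a3 → big-endian bytes:
  [0]=0xc4  [1]=0xa3

c4 a3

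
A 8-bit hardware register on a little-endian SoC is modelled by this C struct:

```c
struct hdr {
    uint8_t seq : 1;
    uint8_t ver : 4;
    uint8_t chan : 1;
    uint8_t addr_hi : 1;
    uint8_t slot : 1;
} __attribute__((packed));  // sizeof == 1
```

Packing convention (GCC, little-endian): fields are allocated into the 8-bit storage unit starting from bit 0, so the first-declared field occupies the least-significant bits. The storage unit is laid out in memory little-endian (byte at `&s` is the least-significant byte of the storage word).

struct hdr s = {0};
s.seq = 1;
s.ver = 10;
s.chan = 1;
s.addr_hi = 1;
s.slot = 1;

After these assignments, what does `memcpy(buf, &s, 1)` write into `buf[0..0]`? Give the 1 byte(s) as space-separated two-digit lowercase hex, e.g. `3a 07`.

f5

[0+:1] seq=1 & 0x1 = 0x1; word=0x01
[1+:4] ver=10 & 0xf = 0xa; word=0x15
[5+:1] chan=1 & 0x1 = 0x1; word=0x35
[6+:1] addr_hi=1 & 0x1 = 0x1; word=0x75
[7+:1] slot=1 & 0x1 = 0x1; word=0xf5
word = 0xf5 → little-endian bytes:
  [0]=0xf5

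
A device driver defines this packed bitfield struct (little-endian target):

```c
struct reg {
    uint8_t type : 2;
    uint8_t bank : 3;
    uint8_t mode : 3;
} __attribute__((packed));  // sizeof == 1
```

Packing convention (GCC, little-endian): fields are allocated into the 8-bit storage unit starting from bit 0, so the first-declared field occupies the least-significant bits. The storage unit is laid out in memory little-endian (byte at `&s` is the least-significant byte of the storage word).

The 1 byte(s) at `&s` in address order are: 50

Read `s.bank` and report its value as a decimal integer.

4

[0]=0x50 (little-endian) → word 0x50
type [0+:2] = (word>>0) & 0x3 = 0
bank [2+:3] = (word>>2) & 0x7 = 4  ←
mode [5+:3] = (word>>5) & 0x7 = 2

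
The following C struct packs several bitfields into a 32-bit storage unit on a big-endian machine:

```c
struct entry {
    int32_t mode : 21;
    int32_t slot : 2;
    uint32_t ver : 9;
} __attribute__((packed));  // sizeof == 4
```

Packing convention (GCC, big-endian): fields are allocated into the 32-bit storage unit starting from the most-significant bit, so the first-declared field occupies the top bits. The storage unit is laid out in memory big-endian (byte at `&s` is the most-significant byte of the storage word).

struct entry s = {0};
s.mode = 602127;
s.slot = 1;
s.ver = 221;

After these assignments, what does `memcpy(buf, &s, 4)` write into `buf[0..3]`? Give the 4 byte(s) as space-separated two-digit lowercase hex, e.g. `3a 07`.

mode (21b) val=602127 bits=0x9300f at bit 11: 0x49807800
slot (2b) val=1 bits=0x1 at bit 9: 0x49807a00
ver (9b) val=221 bits=0xdd at bit 0: 0x49807add
word = 0x49807add → big-endian bytes:
  [0]=0x49  [1]=0x80  [2]=0x7a  [3]=0xdd

49 80 7a dd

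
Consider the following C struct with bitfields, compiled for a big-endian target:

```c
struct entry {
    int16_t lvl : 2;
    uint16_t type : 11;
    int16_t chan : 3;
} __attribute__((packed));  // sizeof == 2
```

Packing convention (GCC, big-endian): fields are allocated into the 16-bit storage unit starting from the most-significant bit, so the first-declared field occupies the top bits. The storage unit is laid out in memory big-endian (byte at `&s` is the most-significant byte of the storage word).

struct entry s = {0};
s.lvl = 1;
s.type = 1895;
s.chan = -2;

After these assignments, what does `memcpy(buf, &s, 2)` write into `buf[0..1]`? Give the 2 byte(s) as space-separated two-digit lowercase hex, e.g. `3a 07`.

[14+:2] lvl=1 & 0x3 = 0x1; word=0x4000
[3+:11] type=1895 & 0x7ff = 0x767; word=0x7b38
[0+:3] chan=-2 & 0x7 = 0x6; word=0x7b3e
word = 0x7b3e → big-endian bytes:
  [0]=0x7b  [1]=0x3e

7b 3e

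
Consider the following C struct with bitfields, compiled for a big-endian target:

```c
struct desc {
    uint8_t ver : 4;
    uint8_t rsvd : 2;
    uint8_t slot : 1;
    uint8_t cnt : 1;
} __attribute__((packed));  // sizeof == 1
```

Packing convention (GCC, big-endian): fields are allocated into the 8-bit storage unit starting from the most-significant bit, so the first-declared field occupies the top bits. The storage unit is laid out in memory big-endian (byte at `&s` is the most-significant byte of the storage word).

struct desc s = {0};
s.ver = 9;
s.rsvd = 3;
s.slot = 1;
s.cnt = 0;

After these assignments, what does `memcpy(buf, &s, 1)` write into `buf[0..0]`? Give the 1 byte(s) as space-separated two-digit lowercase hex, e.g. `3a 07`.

ver (4b) val=9 bits=0x9 at bit 4: 0x90
rsvd (2b) val=3 bits=0x3 at bit 2: 0x9c
slot (1b) val=1 bits=0x1 at bit 1: 0x9e
cnt (1b) val=0 bits=0x0 at bit 0: 0x9e
word = 0x9e → big-endian bytes:
  [0]=0x9e

9e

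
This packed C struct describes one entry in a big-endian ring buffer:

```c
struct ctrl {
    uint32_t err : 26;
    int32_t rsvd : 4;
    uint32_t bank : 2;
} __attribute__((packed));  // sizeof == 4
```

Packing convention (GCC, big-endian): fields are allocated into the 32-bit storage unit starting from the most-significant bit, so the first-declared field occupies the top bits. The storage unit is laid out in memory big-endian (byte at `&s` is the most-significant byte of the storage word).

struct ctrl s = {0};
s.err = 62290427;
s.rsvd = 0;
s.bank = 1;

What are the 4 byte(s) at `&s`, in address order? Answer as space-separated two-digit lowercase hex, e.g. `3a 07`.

ed 9e 7e c1

err (26b) val=62290427 bits=0x3b679fb at bit 6: 0xed9e7ec0
rsvd (4b) val=0 bits=0x0 at bit 2: 0xed9e7ec0
bank (2b) val=1 bits=0x1 at bit 0: 0xed9e7ec1
word = 0xed9e7ec1 → big-endian bytes:
  [0]=0xed  [1]=0x9e  [2]=0x7e  [3]=0xc1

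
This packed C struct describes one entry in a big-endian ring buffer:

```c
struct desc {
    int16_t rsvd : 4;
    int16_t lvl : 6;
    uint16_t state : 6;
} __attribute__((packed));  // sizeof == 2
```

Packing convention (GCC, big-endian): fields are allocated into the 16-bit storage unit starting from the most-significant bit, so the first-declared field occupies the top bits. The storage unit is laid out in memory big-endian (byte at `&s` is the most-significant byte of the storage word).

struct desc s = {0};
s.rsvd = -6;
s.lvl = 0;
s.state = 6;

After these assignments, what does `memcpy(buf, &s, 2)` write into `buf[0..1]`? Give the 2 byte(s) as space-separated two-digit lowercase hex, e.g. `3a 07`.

[12+:4] rsvd=-6 & 0xf = 0xa; word=0xa000
[6+:6] lvl=0 & 0x3f = 0x0; word=0xa000
[0+:6] state=6 & 0x3f = 0x6; word=0xa006
word = 0xa006 → big-endian bytes:
  [0]=0xa0  [1]=0x06

a0 06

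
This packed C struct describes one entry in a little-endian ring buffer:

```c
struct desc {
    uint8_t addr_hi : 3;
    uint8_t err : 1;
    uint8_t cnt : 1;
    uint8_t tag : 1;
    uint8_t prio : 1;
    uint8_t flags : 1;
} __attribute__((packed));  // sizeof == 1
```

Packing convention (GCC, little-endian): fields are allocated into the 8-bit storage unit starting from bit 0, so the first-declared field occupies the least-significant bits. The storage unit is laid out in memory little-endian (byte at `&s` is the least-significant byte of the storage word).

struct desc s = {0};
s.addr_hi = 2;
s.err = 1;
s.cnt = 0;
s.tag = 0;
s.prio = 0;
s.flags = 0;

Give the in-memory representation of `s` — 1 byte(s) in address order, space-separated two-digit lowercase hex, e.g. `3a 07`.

addr_hi (3b) val=2 bits=0x2 at bit 0: 0x02
err (1b) val=1 bits=0x1 at bit 3: 0x0a
cnt (1b) val=0 bits=0x0 at bit 4: 0x0a
tag (1b) val=0 bits=0x0 at bit 5: 0x0a
prio (1b) val=0 bits=0x0 at bit 6: 0x0a
flags (1b) val=0 bits=0x0 at bit 7: 0x0a
word = 0x0a → little-endian bytes:
  [0]=0x0a

0a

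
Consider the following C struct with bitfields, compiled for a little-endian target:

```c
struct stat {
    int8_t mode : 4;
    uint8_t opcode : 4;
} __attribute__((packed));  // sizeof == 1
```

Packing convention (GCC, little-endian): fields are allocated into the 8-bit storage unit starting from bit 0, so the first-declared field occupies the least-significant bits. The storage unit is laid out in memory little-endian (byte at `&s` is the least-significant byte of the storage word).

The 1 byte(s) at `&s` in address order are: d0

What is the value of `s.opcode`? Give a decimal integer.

13

[0]=0xd0 (little-endian) → word 0xd0
mode:4 @ bit 0 → (0xd0>>0)&0xf = 0x0
opcode:4 @ bit 4 → (0xd0>>4)&0xf = 0xd  ←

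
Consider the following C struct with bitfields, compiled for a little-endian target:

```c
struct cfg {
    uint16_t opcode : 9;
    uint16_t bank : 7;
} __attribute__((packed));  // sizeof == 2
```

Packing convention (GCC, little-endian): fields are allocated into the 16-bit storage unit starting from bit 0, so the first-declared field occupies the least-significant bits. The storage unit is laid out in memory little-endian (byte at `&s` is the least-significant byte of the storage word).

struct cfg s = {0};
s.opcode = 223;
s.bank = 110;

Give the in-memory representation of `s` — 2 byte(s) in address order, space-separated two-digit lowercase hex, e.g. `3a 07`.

df dc

opcode:9 = 223 → 0xdf << 0 → word 0x00df
bank:7 = 110 → 0x6e << 9 → word 0xdcdf
word = 0xdcdf → little-endian bytes:
  [0]=0xdf  [1]=0xdc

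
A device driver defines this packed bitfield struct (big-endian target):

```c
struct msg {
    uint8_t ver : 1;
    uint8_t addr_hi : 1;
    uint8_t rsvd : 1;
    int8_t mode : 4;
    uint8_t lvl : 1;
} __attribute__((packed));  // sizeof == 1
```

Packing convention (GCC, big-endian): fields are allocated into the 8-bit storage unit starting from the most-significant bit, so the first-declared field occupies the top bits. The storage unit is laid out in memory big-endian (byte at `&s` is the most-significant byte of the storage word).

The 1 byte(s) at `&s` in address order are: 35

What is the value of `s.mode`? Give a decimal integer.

-6

[0]=0x35 (big-endian) → word 0x35
ver:1 @ bit 7 → (0x35>>7)&0x1 = 0x0
addr_hi:1 @ bit 6 → (0x35>>6)&0x1 = 0x0
rsvd:1 @ bit 5 → (0x35>>5)&0x1 = 0x1
mode:4 @ bit 1 → (0x35>>1)&0xf = 0xa  ←
lvl:1 @ bit 0 → (0x35>>0)&0x1 = 0x1
mode signed 4b, MSB=1: 10 - 16 = -6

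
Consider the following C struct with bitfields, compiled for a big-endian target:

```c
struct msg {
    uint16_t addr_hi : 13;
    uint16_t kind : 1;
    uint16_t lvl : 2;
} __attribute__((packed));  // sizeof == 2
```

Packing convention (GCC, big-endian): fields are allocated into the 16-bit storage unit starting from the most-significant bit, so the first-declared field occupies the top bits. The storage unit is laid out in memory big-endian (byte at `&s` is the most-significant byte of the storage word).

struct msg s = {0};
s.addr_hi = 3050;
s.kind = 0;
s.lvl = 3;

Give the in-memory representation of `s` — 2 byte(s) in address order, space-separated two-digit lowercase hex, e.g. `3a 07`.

5f 53

addr_hi (13b) val=3050 bits=0xbea at bit 3: 0x5f50
kind (1b) val=0 bits=0x0 at bit 2: 0x5f50
lvl (2b) val=3 bits=0x3 at bit 0: 0x5f53
word = 0x5f53 → big-endian bytes:
  [0]=0x5f  [1]=0x53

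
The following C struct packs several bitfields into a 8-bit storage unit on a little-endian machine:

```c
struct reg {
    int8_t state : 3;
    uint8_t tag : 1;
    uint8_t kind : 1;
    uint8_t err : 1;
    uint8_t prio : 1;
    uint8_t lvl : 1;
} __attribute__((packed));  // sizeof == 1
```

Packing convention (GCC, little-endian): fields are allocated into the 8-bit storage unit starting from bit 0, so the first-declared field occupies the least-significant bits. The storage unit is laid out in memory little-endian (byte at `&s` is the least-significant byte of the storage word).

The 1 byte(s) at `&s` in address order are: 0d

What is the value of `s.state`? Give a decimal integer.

[0]=0x0d (little-endian) → word 0x0d
state [0+:3] = (word>>0) & 0x7 = 5  ←
tag [3+:1] = (word>>3) & 0x1 = 1
kind [4+:1] = (word>>4) & 0x1 = 0
err [5+:1] = (word>>5) & 0x1 = 0
prio [6+:1] = (word>>6) & 0x1 = 0
lvl [7+:1] = (word>>7) & 0x1 = 0
state signed 3b, MSB=1: 5 - 8 = -3

-3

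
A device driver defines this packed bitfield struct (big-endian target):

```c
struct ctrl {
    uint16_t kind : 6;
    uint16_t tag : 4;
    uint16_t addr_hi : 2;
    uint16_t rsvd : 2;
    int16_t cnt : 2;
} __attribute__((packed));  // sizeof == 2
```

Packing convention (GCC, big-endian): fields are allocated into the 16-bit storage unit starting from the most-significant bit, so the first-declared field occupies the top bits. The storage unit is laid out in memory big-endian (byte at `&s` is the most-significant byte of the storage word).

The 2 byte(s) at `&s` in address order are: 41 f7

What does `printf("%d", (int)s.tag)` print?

7

[0]=0x41 [1]=0xf7 (big-endian) → word 0x41f7
kind:6 @ bit 10 → (0x41f7>>10)&0x3f = 0x10
tag:4 @ bit 6 → (0x41f7>>6)&0xf = 0x7  ←
addr_hi:2 @ bit 4 → (0x41f7>>4)&0x3 = 0x3
rsvd:2 @ bit 2 → (0x41f7>>2)&0x3 = 0x1
cnt:2 @ bit 0 → (0x41f7>>0)&0x3 = 0x3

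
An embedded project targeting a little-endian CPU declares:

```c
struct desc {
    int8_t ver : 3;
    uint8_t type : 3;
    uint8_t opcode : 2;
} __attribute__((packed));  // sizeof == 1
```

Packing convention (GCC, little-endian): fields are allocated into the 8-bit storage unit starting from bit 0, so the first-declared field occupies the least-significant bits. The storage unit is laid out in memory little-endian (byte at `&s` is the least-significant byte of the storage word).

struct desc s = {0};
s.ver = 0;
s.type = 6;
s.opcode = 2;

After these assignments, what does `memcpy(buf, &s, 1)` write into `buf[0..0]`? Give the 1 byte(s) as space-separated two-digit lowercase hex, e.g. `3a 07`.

b0

ver:3 = 0 → 0x0 << 0 → word 0x00
type:3 = 6 → 0x6 << 3 → word 0x30
opcode:2 = 2 → 0x2 << 6 → word 0xb0
word = 0xb0 → little-endian bytes:
  [0]=0xb0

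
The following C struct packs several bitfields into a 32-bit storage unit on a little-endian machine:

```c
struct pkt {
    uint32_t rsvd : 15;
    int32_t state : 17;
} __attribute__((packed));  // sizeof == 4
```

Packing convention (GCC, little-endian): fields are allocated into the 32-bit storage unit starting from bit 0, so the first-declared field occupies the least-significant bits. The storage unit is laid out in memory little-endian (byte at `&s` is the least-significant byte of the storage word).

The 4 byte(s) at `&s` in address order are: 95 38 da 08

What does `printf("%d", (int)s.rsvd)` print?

[0]=0x95 [1]=0x38 [2]=0xda [3]=0x08 (little-endian) → word 0x08da3895
rsvd:15 @ bit 0 → (0x08da3895>>0)&0x7fff = 0x3895  ←
state:17 @ bit 15 → (0x08da3895>>15)&0x1ffff = 0x11b4

14485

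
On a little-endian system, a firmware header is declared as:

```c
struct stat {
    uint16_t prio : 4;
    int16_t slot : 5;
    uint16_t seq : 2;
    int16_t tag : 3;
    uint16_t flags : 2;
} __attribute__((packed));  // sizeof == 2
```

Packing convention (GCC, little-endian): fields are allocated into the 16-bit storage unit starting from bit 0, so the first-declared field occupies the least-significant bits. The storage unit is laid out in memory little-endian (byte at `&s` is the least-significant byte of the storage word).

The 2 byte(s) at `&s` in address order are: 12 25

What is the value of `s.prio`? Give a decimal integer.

2

[0]=0x12 [1]=0x25 (little-endian) → word 0x2512
prio [0+:4] = (word>>0) & 0xf = 2  ←
slot [4+:5] = (word>>4) & 0x1f = 17
seq [9+:2] = (word>>9) & 0x3 = 2
tag [11+:3] = (word>>11) & 0x7 = 4
flags [14+:2] = (word>>14) & 0x3 = 0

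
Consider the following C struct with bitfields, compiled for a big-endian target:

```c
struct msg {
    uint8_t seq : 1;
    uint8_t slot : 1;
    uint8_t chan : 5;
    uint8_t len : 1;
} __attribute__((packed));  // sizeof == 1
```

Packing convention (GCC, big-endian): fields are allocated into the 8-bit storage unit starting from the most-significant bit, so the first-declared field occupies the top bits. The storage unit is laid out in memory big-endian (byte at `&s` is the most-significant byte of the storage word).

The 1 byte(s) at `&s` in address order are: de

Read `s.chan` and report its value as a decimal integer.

15

[0]=0xde (big-endian) → word 0xde
seq:1 @ bit 7 → (0xde>>7)&0x1 = 0x1
slot:1 @ bit 6 → (0xde>>6)&0x1 = 0x1
chan:5 @ bit 1 → (0xde>>1)&0x1f = 0xf  ←
len:1 @ bit 0 → (0xde>>0)&0x1 = 0x0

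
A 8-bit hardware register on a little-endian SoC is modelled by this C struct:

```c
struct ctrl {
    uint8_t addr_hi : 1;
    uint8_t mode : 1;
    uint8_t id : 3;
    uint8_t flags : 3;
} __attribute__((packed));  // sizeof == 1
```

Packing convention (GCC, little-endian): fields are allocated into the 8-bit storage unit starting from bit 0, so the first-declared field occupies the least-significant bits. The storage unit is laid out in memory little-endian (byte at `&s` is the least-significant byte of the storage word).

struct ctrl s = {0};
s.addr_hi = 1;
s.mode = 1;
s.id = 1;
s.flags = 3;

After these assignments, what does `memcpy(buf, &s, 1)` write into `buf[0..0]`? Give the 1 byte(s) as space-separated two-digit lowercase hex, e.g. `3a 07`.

67

[0+:1] addr_hi=1 & 0x1 = 0x1; word=0x01
[1+:1] mode=1 & 0x1 = 0x1; word=0x03
[2+:3] id=1 & 0x7 = 0x1; word=0x07
[5+:3] flags=3 & 0x7 = 0x3; word=0x67
word = 0x67 → little-endian bytes:
  [0]=0x67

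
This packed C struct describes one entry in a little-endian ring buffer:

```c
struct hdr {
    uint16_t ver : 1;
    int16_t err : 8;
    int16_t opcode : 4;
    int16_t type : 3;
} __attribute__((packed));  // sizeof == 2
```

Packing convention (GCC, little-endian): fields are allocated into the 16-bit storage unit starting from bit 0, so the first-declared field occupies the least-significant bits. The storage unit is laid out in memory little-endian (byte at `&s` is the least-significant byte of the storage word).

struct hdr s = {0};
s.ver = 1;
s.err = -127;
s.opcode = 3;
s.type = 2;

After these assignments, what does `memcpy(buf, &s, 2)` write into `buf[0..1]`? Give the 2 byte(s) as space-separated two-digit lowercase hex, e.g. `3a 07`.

03 47

[0+:1] ver=1 & 0x1 = 0x1; word=0x0001
[1+:8] err=-127 & 0xff = 0x81; word=0x0103
[9+:4] opcode=3 & 0xf = 0x3; word=0x0703
[13+:3] type=2 & 0x7 = 0x2; word=0x4703
word = 0x4703 → little-endian bytes:
  [0]=0x03  [1]=0x47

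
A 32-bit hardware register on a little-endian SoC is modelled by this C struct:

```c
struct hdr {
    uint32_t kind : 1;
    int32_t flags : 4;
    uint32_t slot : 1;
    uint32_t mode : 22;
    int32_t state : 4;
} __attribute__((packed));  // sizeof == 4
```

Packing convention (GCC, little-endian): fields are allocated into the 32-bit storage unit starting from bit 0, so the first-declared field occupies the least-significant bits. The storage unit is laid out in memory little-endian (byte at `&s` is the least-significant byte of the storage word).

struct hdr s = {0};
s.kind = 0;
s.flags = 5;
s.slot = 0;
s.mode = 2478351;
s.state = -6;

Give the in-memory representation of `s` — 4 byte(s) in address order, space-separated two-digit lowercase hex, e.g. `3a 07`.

kind (1b) val=0 bits=0x0 at bit 0: 0x00000000
flags (4b) val=5 bits=0x5 at bit 1: 0x0000000a
slot (1b) val=0 bits=0x0 at bit 5: 0x0000000a
mode (22b) val=2478351 bits=0x25d10f at bit 6: 0x097443ca
state (4b) val=-6 bits=0xa at bit 28: 0xa97443ca
word = 0xa97443ca → little-endian bytes:
  [0]=0xca  [1]=0x43  [2]=0x74  [3]=0xa9

ca 43 74 a9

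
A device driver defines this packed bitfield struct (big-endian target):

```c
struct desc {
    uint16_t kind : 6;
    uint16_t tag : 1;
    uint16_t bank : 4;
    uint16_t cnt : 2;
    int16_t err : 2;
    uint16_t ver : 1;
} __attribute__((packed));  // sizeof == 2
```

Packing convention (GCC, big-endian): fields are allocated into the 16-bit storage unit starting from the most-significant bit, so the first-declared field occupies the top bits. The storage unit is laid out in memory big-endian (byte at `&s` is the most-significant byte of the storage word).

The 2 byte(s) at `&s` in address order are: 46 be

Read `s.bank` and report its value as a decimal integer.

5

[0]=0x46 [1]=0xbe (big-endian) → word 0x46be
kind:6 @ bit 10 → (0x46be>>10)&0x3f = 0x11
tag:1 @ bit 9 → (0x46be>>9)&0x1 = 0x1
bank:4 @ bit 5 → (0x46be>>5)&0xf = 0x5  ←
cnt:2 @ bit 3 → (0x46be>>3)&0x3 = 0x3
err:2 @ bit 1 → (0x46be>>1)&0x3 = 0x3
ver:1 @ bit 0 → (0x46be>>0)&0x1 = 0x0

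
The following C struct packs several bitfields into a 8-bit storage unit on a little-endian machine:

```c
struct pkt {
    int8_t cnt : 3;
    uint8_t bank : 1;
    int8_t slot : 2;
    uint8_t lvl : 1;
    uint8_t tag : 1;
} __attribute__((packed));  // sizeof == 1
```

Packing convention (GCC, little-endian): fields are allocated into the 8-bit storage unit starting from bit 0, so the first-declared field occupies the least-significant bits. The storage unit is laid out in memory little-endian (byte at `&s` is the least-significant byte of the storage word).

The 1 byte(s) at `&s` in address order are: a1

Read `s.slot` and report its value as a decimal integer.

-2

[0]=0xa1 (little-endian) → word 0xa1
cnt:3 @ bit 0 → (0xa1>>0)&0x7 = 0x1
bank:1 @ bit 3 → (0xa1>>3)&0x1 = 0x0
slot:2 @ bit 4 → (0xa1>>4)&0x3 = 0x2  ←
lvl:1 @ bit 6 → (0xa1>>6)&0x1 = 0x0
tag:1 @ bit 7 → (0xa1>>7)&0x1 = 0x1
slot signed 2b, MSB=1: 2 - 4 = -2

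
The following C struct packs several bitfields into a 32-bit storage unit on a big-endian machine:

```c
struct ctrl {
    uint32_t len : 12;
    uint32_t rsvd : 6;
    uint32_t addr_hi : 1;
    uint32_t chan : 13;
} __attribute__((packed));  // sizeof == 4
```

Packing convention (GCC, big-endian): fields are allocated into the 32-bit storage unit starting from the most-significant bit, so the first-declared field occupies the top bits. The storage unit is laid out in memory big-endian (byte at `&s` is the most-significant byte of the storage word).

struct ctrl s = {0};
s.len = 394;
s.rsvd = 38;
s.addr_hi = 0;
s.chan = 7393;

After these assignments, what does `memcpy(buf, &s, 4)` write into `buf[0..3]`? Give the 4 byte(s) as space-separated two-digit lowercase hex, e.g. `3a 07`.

len (12b) val=394 bits=0x18a at bit 20: 0x18a00000
rsvd (6b) val=38 bits=0x26 at bit 14: 0x18a98000
addr_hi (1b) val=0 bits=0x0 at bit 13: 0x18a98000
chan (13b) val=7393 bits=0x1ce1 at bit 0: 0x18a99ce1
word = 0x18a99ce1 → big-endian bytes:
  [0]=0x18  [1]=0xa9  [2]=0x9c  [3]=0xe1

18 a9 9c e1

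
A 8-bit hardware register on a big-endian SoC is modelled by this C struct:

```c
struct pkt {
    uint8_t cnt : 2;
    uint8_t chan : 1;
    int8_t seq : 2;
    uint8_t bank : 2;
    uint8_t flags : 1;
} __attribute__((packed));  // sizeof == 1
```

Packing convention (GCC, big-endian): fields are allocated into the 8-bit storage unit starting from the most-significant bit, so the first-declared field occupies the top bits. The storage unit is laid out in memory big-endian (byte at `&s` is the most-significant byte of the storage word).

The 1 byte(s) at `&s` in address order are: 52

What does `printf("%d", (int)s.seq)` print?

-2

[0]=0x52 (big-endian) → word 0x52
cnt:2 @ bit 6 → (0x52>>6)&0x3 = 0x1
chan:1 @ bit 5 → (0x52>>5)&0x1 = 0x0
seq:2 @ bit 3 → (0x52>>3)&0x3 = 0x2  ←
bank:2 @ bit 1 → (0x52>>1)&0x3 = 0x1
flags:1 @ bit 0 → (0x52>>0)&0x1 = 0x0
seq signed 2b, MSB=1: 2 - 4 = -2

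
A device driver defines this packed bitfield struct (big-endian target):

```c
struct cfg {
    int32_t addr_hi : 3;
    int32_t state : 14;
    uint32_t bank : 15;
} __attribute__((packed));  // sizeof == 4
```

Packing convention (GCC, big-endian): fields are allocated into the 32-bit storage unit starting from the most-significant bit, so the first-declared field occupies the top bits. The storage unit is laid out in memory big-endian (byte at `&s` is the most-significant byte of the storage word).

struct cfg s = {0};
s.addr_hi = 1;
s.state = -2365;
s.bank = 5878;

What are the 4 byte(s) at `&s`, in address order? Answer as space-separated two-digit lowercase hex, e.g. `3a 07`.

3b 61 96 f6

addr_hi (3b) val=1 bits=0x1 at bit 29: 0x20000000
state (14b) val=-2365 bits=0x36c3 at bit 15: 0x3b618000
bank (15b) val=5878 bits=0x16f6 at bit 0: 0x3b6196f6
word = 0x3b6196f6 → big-endian bytes:
  [0]=0x3b  [1]=0x61  [2]=0x96  [3]=0xf6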